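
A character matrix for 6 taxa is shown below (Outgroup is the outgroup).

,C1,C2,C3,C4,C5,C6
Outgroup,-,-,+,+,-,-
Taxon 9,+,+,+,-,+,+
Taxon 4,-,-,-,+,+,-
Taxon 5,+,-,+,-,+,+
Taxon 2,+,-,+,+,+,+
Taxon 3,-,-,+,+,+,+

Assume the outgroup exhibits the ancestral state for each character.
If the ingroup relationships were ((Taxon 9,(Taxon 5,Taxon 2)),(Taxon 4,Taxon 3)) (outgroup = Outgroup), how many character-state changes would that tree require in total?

8

Map each character onto ((Taxon 9,(Taxon 5,Taxon 2)),(Taxon 4,Taxon 3)) (rooted by Outgroup) and count the minimum state changes it requires (Fitch parsimony):
C1: 1; C2: 1; C3: 1; C4: 2; C5: 1; C6: 2.
Total tree length = 8.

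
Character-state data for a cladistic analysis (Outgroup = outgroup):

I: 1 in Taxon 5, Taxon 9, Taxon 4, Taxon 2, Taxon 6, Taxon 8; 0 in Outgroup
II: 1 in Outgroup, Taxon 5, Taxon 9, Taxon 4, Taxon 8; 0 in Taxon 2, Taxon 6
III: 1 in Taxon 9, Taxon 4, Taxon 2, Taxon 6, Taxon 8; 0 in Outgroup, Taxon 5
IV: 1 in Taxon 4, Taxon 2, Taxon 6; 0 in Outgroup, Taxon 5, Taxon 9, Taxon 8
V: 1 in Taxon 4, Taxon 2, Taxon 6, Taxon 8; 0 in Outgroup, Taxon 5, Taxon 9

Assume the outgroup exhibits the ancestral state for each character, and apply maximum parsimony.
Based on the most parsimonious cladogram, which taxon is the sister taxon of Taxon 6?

Taxon 2

Character polarity is set by the outgroup: the derived state is whichever differs from the outgroup's state, so for II the derived state is '0', and for the remaining characters it is '1'.
I (derived state '1') is shared by all ingroup taxa — unites the whole ingroup.
II: derived state '0' in Taxon 2 and Taxon 6 only — synapomorphy for {Taxon 2, Taxon 6}.
III: derived state '1' in Taxon 2, Taxon 4, Taxon 6, Taxon 8, and Taxon 9 only — synapomorphy for {Taxon 2, Taxon 4, Taxon 6, Taxon 8, Taxon 9}.
IV: derived state '1' in Taxon 2, Taxon 4, and Taxon 6 only — synapomorphy for {Taxon 2, Taxon 4, Taxon 6}.
Only Taxon 2, Taxon 4, Taxon 6, and Taxon 8 show the derived state '1' for V, supporting them as a clade.
Most parsimonious ingroup topology: (Taxon 5,(Taxon 9,((Taxon 4,(Taxon 2,Taxon 6)),Taxon 8))).
Taxon 6 and Taxon 2 form a cherry on this tree, so they are sister taxa.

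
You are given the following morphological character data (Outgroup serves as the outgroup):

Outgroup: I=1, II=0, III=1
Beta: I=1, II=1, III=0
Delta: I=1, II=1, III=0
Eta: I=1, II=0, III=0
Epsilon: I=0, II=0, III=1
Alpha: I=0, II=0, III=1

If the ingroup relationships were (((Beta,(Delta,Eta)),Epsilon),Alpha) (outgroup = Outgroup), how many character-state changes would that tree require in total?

5

Map each character onto (((Beta,(Delta,Eta)),Epsilon),Alpha) (rooted by Outgroup) and count the minimum state changes it requires (Fitch parsimony):
I: 2; II: 2; III: 1.
Total tree length = 5.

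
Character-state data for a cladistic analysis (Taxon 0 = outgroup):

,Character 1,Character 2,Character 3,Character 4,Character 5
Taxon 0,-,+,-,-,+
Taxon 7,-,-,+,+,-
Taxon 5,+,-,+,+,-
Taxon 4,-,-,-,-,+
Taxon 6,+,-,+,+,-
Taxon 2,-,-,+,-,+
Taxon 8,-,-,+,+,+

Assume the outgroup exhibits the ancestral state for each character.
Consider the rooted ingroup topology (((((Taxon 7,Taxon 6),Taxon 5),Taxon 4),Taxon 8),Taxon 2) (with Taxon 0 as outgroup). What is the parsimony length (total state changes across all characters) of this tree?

Map each character onto (((((Taxon 7,Taxon 6),Taxon 5),Taxon 4),Taxon 8),Taxon 2) (rooted by Taxon 0) and count the minimum state changes it requires (Fitch parsimony):
Character 1: 2; Character 2: 1; Character 3: 2; Character 4: 2; Character 5: 1.
Total tree length = 8.

8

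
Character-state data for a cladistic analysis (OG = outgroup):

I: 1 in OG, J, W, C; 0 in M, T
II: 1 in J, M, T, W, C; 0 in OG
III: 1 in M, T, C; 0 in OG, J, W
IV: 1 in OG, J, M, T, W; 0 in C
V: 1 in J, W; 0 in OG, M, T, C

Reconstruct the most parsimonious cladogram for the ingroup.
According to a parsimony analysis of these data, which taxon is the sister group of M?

T

Character polarity is set by the outgroup: the derived state is whichever differs from the outgroup's state, so for I, IV the derived state is '0', and for the remaining characters it is '1'.
I (derived state '0') is shared by M and T — a synapomorphy uniting that clade.
II (derived state '1') is shared by all ingroup taxa — unites the whole ingroup.
III (derived state '1') is shared by C, M, and T — a synapomorphy uniting that clade.
IV: derived state '0' in C only — an autapomorphy, so it tells us nothing about relationships among taxa.
V: derived state '1' in J and W only — synapomorphy for {J, W}.
Most parsimonious ingroup topology: ((J,W),((M,T),C)).
M and T form a cherry on this tree, so they are sister taxa.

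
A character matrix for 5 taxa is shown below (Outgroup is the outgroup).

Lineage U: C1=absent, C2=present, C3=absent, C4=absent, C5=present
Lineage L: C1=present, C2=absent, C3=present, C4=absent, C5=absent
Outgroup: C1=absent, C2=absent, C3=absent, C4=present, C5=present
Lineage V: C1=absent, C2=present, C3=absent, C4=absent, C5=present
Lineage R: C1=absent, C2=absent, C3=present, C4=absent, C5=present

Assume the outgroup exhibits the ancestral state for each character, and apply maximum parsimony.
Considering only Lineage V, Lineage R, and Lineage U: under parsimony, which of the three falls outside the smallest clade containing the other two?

Character polarity is set by the outgroup: the derived state is whichever differs from the outgroup's state, so for C4, C5 the derived state is 'absent', and for the remaining characters it is 'present'.
C1: derived state 'present' in Lineage L only — an autapomorphy, so it tells us nothing about relationships among taxa.
C2 (derived state 'present') is shared by Lineage U and Lineage V — a synapomorphy uniting that clade.
C3: derived state 'present' in Lineage L and Lineage R only — synapomorphy for {Lineage L, Lineage R}.
All ingroup taxa share the derived state 'absent' for C4; it defines the ingroup but does not resolve relationships within it.
C5 (derived state 'absent') is unique to Lineage L (autapomorphy; uninformative for grouping).
Most parsimonious ingroup topology: ((Lineage L,Lineage R),(Lineage U,Lineage V)).
Lineage U and Lineage V share a more recent common ancestor with each other than either does with Lineage R, so Lineage R is the least closely related of the three.

Lineage R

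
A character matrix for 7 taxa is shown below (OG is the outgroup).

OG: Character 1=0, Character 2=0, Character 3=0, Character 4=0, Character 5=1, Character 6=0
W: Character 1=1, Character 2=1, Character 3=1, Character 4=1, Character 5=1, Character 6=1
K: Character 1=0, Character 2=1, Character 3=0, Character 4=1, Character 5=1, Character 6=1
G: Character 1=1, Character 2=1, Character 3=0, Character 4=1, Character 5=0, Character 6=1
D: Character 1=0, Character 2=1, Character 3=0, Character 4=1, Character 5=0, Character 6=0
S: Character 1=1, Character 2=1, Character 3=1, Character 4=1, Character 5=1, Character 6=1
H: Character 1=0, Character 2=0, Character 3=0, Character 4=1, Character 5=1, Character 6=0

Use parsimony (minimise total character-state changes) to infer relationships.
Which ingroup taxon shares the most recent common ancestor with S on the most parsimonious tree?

Character polarity is set by the outgroup: the derived state is whichever differs from the outgroup's state, so for Character 5 the derived state is '0', and for the remaining characters it is '1'.
Character 1: derived state '1' in G, S, and W only — synapomorphy for {G, S, W}.
Character 2 (derived state '1') is shared by D, G, K, S, and W — a synapomorphy uniting that clade.
Character 3 (derived state '1') is shared by S and W — a synapomorphy uniting that clade.
Character 4 (derived state '1') is shared by all ingroup taxa — unites the whole ingroup.
Character 5 (state '0') occurs in D and G but conflicts with the nesting implied by the other characters — most parsimoniously interpreted as homoplasy.
Character 6 (derived state '1') is shared by G, K, S, and W — a synapomorphy uniting that clade.
Most parsimonious ingroup topology: (H,((K,((S,W),G)),D)).
S and W form a cherry on this tree, so they are sister taxa.

W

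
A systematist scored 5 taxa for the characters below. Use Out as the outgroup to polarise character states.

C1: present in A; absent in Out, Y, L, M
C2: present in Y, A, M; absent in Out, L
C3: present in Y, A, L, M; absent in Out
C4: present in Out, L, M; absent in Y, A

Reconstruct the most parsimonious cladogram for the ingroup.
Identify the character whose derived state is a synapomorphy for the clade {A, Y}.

C4

Character polarity is set by the outgroup: the derived state is whichever differs from the outgroup's state, so for C4 the derived state is 'absent', and for the remaining characters it is 'present'.
C1 (derived state 'present') is unique to A (autapomorphy; uninformative for grouping).
C2: derived state 'present' in A, M, and Y only — synapomorphy for {A, M, Y}.
All ingroup taxa share the derived state 'present' for C3; it defines the ingroup but does not resolve relationships within it.
C4 (derived state 'absent') is shared by A and Y — a synapomorphy uniting that clade.
Most parsimonious ingroup topology: (((Y,A),M),L).
The clade {A, Y} is supported by C4: its derived state 'absent' occurs in exactly those taxa and in no other taxon (including the outgroup).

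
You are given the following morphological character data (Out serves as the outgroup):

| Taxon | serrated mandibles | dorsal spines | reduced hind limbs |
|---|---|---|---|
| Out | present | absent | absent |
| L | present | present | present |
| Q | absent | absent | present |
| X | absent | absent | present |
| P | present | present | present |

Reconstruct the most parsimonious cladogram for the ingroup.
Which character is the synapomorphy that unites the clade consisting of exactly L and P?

dorsal spines

Character polarity is set by the outgroup: the derived state is whichever differs from the outgroup's state, so for serrated mandibles the derived state is 'absent', and for the remaining characters it is 'present'.
serrated mandibles (derived state 'absent') is shared by Q and X — a synapomorphy uniting that clade.
dorsal spines: derived state 'present' in L and P only — synapomorphy for {L, P}.
All ingroup taxa share the derived state 'present' for reduced hind limbs; it defines the ingroup but does not resolve relationships within it.
Most parsimonious ingroup topology: ((L,P),(Q,X)).
The clade {L, P} is supported by dorsal spines: its derived state 'present' occurs in exactly those taxa and in no other taxon (including the outgroup).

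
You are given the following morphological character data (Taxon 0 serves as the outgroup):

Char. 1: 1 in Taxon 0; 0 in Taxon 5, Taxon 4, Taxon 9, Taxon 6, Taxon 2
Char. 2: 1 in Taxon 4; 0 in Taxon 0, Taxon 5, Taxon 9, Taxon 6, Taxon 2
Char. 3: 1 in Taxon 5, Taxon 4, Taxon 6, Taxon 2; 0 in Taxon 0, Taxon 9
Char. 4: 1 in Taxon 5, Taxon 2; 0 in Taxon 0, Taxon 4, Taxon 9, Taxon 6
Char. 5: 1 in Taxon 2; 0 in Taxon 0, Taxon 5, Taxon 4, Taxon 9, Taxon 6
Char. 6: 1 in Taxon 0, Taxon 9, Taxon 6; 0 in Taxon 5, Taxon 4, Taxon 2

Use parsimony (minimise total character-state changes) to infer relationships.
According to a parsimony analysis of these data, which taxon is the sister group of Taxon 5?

Taxon 2

Character polarity is set by the outgroup: the derived state is whichever differs from the outgroup's state, so for Char. 1, Char. 6 the derived state is '0', and for the remaining characters it is '1'.
Char. 1 (derived state '0') is shared by all ingroup taxa — unites the whole ingroup.
Char. 2 (derived state '1') is unique to Taxon 4 (autapomorphy; uninformative for grouping).
Char. 3 (derived state '1') is shared by Taxon 2, Taxon 4, Taxon 5, and Taxon 6 — a synapomorphy uniting that clade.
Char. 4 (derived state '1') is shared by Taxon 2 and Taxon 5 — a synapomorphy uniting that clade.
Char. 5: derived state '1' in Taxon 2 only — an autapomorphy, so it tells us nothing about relationships among taxa.
Only Taxon 2, Taxon 4, and Taxon 5 show the derived state '0' for Char. 6, supporting them as a clade.
Most parsimonious ingroup topology: ((((Taxon 5,Taxon 2),Taxon 4),Taxon 6),Taxon 9).
Taxon 5 and Taxon 2 form a cherry on this tree, so they are sister taxa.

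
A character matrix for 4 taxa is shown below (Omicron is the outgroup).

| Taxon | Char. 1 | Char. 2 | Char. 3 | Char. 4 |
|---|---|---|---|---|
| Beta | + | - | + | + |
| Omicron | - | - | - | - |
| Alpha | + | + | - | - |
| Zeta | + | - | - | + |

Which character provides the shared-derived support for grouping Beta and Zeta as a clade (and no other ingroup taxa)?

Char. 4

The outgroup has state '-' for every character, so '+' is the derived state throughout.
All ingroup taxa share the derived state '+' for Char. 1; it defines the ingroup but does not resolve relationships within it.
Char. 2 (derived state '+') is unique to Alpha (autapomorphy; uninformative for grouping).
Char. 3 (derived state '+') is unique to Beta (autapomorphy; uninformative for grouping).
Char. 4: derived state '+' in Beta and Zeta only — synapomorphy for {Beta, Zeta}.
Most parsimonious ingroup topology: ((Beta,Zeta),Alpha).
The clade {Beta, Zeta} is supported by Char. 4: its derived state '+' occurs in exactly those taxa and in no other taxon (including the outgroup).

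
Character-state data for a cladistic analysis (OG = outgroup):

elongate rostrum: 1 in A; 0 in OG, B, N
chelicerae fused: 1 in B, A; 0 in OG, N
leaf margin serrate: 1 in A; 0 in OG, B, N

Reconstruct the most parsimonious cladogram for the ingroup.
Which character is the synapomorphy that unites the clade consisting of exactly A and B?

chelicerae fused

The outgroup has state '0' for every character, so '1' is the derived state throughout.
elongate rostrum: derived state '1' in A only — an autapomorphy, so it tells us nothing about relationships among taxa.
chelicerae fused (derived state '1') is shared by A and B — a synapomorphy uniting that clade.
leaf margin serrate: derived state '1' in A only — an autapomorphy, so it tells us nothing about relationships among taxa.
Most parsimonious ingroup topology: ((B,A),N).
The clade {A, B} is supported by chelicerae fused: its derived state '1' occurs in exactly those taxa and in no other taxon (including the outgroup).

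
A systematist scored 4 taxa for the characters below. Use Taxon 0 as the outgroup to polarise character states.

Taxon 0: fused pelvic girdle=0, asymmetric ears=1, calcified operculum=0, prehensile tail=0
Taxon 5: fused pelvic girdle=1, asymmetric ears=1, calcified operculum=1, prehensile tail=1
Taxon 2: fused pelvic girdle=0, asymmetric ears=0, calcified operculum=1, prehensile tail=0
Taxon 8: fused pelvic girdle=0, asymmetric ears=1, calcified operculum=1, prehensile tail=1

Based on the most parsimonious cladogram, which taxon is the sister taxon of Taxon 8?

Character polarity is set by the outgroup: the derived state is whichever differs from the outgroup's state, so for asymmetric ears the derived state is '0', and for the remaining characters it is '1'.
fused pelvic girdle: derived state '1' in Taxon 5 only — an autapomorphy, so it tells us nothing about relationships among taxa.
asymmetric ears: derived state '0' in Taxon 2 only — an autapomorphy, so it tells us nothing about relationships among taxa.
All ingroup taxa share the derived state '1' for calcified operculum; it defines the ingroup but does not resolve relationships within it.
prehensile tail: derived state '1' in Taxon 5 and Taxon 8 only — synapomorphy for {Taxon 5, Taxon 8}.
Most parsimonious ingroup topology: ((Taxon 5,Taxon 8),Taxon 2).
Taxon 8 and Taxon 5 form a cherry on this tree, so they are sister taxa.

Taxon 5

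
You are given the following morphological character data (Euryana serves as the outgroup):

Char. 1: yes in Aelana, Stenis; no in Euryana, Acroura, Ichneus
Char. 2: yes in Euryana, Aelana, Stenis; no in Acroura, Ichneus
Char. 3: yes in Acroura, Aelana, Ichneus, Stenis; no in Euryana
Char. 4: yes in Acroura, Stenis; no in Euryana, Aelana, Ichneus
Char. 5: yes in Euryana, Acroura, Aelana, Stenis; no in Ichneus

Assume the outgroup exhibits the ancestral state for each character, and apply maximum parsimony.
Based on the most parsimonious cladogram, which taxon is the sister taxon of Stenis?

Character polarity is set by the outgroup: the derived state is whichever differs from the outgroup's state, so for Char. 2, Char. 5 the derived state is 'no', and for the remaining characters it is 'yes'.
Only Aelana and Stenis show the derived state 'yes' for Char. 1, supporting them as a clade.
Only Acroura and Ichneus show the derived state 'no' for Char. 2, supporting them as a clade.
All ingroup taxa share the derived state 'yes' for Char. 3; it defines the ingroup but does not resolve relationships within it.
Char. 4 groups Acroura and Stenis, which is incompatible with the clades supported by the remaining characters; treating it as convergent (homoplasy) costs fewer steps than any alternative tree.
Char. 5: derived state 'no' in Ichneus only — an autapomorphy, so it tells us nothing about relationships among taxa.
Most parsimonious ingroup topology: ((Acroura,Ichneus),(Aelana,Stenis)).
Stenis and Aelana form a cherry on this tree, so they are sister taxa.

Aelana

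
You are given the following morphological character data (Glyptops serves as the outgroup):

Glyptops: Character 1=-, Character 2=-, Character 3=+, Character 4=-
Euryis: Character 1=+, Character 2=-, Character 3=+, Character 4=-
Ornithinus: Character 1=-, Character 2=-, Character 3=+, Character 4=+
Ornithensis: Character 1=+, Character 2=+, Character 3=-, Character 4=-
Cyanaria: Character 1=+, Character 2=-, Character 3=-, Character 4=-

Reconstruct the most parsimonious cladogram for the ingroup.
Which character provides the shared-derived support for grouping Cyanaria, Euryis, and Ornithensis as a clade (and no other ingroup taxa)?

Character 1

Character polarity is set by the outgroup: the derived state is whichever differs from the outgroup's state, so for Character 3 the derived state is '-', and for the remaining characters it is '+'.
Character 1 (derived state '+') is shared by Cyanaria, Euryis, and Ornithensis — a synapomorphy uniting that clade.
Character 2 (derived state '+') is unique to Ornithensis (autapomorphy; uninformative for grouping).
Character 3 (derived state '-') is shared by Cyanaria and Ornithensis — a synapomorphy uniting that clade.
Character 4: derived state '+' in Ornithinus only — an autapomorphy, so it tells us nothing about relationships among taxa.
Most parsimonious ingroup topology: ((Euryis,(Ornithensis,Cyanaria)),Ornithinus).
The clade {Cyanaria, Euryis, Ornithensis} is supported by Character 1: its derived state '+' occurs in exactly those taxa and in no other taxon (including the outgroup).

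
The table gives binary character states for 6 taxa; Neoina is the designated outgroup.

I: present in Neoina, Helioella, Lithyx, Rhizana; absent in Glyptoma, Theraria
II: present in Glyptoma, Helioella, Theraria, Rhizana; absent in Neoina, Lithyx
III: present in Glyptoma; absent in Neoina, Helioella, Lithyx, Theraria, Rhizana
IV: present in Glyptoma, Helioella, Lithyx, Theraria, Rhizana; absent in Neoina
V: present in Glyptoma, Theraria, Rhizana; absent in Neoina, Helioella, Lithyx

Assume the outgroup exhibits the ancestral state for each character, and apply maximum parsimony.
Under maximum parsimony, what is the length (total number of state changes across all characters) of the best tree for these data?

5

Character polarity is set by the outgroup: the derived state is whichever differs from the outgroup's state, so for I the derived state is 'absent', and for the remaining characters it is 'present'.
Only Glyptoma and Theraria show the derived state 'absent' for I, supporting them as a clade.
Only Glyptoma, Helioella, Rhizana, and Theraria show the derived state 'present' for II, supporting them as a clade.
III (derived state 'present') is unique to Glyptoma (autapomorphy; uninformative for grouping).
All ingroup taxa share the derived state 'present' for IV; it defines the ingroup but does not resolve relationships within it.
V: derived state 'present' in Glyptoma, Rhizana, and Theraria only — synapomorphy for {Glyptoma, Rhizana, Theraria}.
Most parsimonious ingroup topology: (Lithyx,(((Glyptoma,Theraria),Rhizana),Helioella)).
Changes per character on this tree: I: 1; II: 1; III: 1; IV: 1; V: 1.
Total = 5.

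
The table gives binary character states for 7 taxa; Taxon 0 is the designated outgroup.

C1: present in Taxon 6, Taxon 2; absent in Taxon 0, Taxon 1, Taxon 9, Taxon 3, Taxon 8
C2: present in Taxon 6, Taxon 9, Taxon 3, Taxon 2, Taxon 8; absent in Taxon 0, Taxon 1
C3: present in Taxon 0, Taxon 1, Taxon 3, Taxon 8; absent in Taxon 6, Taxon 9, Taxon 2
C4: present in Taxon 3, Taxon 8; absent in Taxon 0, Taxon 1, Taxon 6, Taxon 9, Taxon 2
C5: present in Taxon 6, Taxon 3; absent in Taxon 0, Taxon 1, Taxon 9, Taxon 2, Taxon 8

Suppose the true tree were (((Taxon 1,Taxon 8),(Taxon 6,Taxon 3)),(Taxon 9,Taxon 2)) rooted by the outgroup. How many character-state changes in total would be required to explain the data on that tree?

9

Map each character onto (((Taxon 1,Taxon 8),(Taxon 6,Taxon 3)),(Taxon 9,Taxon 2)) (rooted by Taxon 0) and count the minimum state changes it requires (Fitch parsimony):
C1: 2; C2: 2; C3: 2; C4: 2; C5: 1.
Total tree length = 9.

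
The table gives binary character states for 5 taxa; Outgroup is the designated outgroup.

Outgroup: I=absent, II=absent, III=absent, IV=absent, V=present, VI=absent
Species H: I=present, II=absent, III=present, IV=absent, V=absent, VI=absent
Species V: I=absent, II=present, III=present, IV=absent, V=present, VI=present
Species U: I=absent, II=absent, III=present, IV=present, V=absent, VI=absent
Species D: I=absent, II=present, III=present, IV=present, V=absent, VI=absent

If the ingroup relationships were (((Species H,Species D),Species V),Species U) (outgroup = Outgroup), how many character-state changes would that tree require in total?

9

Map each character onto (((Species H,Species D),Species V),Species U) (rooted by Outgroup) and count the minimum state changes it requires (Fitch parsimony):
I: 1; II: 2; III: 1; IV: 2; V: 2; VI: 1.
Total tree length = 9.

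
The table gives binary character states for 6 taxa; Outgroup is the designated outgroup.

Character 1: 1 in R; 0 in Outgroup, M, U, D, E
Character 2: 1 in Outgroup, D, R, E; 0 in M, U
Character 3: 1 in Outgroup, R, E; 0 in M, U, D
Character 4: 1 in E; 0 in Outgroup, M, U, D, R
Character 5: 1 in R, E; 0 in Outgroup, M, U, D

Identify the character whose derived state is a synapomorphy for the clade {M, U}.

Character 2

Character polarity is set by the outgroup: the derived state is whichever differs from the outgroup's state, so for Character 2, Character 3 the derived state is '0', and for the remaining characters it is '1'.
Character 1 (derived state '1') is unique to R (autapomorphy; uninformative for grouping).
Only M and U show the derived state '0' for Character 2, supporting them as a clade.
Character 3: derived state '0' in D, M, and U only — synapomorphy for {D, M, U}.
Character 4 (derived state '1') is unique to E (autapomorphy; uninformative for grouping).
Character 5 (derived state '1') is shared by E and R — a synapomorphy uniting that clade.
Most parsimonious ingroup topology: (((M,U),D),(R,E)).
The clade {M, U} is supported by Character 2: its derived state '0' occurs in exactly those taxa and in no other taxon (including the outgroup).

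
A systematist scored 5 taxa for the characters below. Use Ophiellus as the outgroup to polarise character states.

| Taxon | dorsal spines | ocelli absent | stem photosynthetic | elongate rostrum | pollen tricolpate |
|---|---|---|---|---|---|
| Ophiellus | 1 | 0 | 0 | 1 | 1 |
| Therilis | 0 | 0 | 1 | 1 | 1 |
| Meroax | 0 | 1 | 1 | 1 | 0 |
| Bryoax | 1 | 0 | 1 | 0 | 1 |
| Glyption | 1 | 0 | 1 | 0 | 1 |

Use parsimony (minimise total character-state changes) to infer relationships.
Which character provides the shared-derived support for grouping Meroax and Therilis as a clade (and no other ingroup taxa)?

Character polarity is set by the outgroup: the derived state is whichever differs from the outgroup's state, so for dorsal spines, elongate rostrum, pollen tricolpate the derived state is '0', and for the remaining characters it is '1'.
Only Meroax and Therilis show the derived state '0' for dorsal spines, supporting them as a clade.
ocelli absent (derived state '1') is unique to Meroax (autapomorphy; uninformative for grouping).
stem photosynthetic (derived state '1') is shared by all ingroup taxa — unites the whole ingroup.
elongate rostrum (derived state '0') is shared by Bryoax and Glyption — a synapomorphy uniting that clade.
pollen tricolpate (derived state '0') is unique to Meroax (autapomorphy; uninformative for grouping).
Most parsimonious ingroup topology: ((Therilis,Meroax),(Bryoax,Glyption)).
The clade {Meroax, Therilis} is supported by dorsal spines: its derived state '0' occurs in exactly those taxa and in no other taxon (including the outgroup).

dorsal spines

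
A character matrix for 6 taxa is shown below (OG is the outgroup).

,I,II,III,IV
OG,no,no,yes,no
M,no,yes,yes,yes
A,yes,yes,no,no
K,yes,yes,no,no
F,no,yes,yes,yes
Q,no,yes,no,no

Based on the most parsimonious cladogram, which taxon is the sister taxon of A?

Character polarity is set by the outgroup: the derived state is whichever differs from the outgroup's state, so for III the derived state is 'no', and for the remaining characters it is 'yes'.
I: derived state 'yes' in A and K only — synapomorphy for {A, K}.
II (derived state 'yes') is shared by all ingroup taxa — unites the whole ingroup.
III: derived state 'no' in A, K, and Q only — synapomorphy for {A, K, Q}.
Only F and M show the derived state 'yes' for IV, supporting them as a clade.
Most parsimonious ingroup topology: ((M,F),((A,K),Q)).
A and K form a cherry on this tree, so they are sister taxa.

K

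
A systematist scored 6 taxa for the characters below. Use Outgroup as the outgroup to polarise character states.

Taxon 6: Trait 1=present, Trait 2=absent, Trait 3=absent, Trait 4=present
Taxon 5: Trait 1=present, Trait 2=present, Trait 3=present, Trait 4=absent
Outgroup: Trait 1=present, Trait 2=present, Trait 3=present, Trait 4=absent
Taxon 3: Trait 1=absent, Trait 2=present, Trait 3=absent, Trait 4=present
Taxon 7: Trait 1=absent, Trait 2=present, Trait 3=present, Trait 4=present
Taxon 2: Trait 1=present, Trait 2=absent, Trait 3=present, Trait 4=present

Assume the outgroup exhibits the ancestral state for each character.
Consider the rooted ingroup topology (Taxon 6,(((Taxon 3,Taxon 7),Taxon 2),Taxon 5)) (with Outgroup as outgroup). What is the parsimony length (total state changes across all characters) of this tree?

7

Map each character onto (Taxon 6,(((Taxon 3,Taxon 7),Taxon 2),Taxon 5)) (rooted by Outgroup) and count the minimum state changes it requires (Fitch parsimony):
Trait 1: 1; Trait 2: 2; Trait 3: 2; Trait 4: 2.
Total tree length = 7.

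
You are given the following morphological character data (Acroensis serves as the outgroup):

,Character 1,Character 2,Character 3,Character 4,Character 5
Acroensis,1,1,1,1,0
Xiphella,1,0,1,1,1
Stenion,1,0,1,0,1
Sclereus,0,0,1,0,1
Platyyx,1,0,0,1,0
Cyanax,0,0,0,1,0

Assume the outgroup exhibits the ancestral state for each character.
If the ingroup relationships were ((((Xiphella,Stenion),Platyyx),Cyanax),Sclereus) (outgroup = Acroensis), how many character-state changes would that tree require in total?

Map each character onto ((((Xiphella,Stenion),Platyyx),Cyanax),Sclereus) (rooted by Acroensis) and count the minimum state changes it requires (Fitch parsimony):
Character 1: 2; Character 2: 1; Character 3: 2; Character 4: 2; Character 5: 2.
Total tree length = 9.

9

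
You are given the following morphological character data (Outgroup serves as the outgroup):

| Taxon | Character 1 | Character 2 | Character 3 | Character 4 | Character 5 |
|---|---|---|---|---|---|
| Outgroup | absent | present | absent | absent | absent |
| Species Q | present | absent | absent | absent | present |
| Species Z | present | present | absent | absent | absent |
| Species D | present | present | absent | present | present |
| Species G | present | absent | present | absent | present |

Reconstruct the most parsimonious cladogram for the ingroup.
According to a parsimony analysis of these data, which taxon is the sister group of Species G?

Species Q

Character polarity is set by the outgroup: the derived state is whichever differs from the outgroup's state, so for Character 2 the derived state is 'absent', and for the remaining characters it is 'present'.
Character 1 (derived state 'present') is shared by all ingroup taxa — unites the whole ingroup.
Character 2: derived state 'absent' in Species G and Species Q only — synapomorphy for {Species G, Species Q}.
Character 3: derived state 'present' in Species G only — an autapomorphy, so it tells us nothing about relationships among taxa.
Character 4 (derived state 'present') is unique to Species D (autapomorphy; uninformative for grouping).
Character 5 (derived state 'present') is shared by Species D, Species G, and Species Q — a synapomorphy uniting that clade.
Most parsimonious ingroup topology: (((Species Q,Species G),Species D),Species Z).
Species G and Species Q form a cherry on this tree, so they are sister taxa.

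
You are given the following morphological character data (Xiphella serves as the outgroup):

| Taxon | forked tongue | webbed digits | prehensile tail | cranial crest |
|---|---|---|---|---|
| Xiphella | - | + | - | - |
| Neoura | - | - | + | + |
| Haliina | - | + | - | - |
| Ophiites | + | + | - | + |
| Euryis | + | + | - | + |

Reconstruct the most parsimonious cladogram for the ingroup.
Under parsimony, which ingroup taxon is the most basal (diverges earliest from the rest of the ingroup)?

Character polarity is set by the outgroup: the derived state is whichever differs from the outgroup's state, so for webbed digits the derived state is '-', and for the remaining characters it is '+'.
forked tongue: derived state '+' in Euryis and Ophiites only — synapomorphy for {Euryis, Ophiites}.
webbed digits (derived state '-') is unique to Neoura (autapomorphy; uninformative for grouping).
prehensile tail (derived state '+') is unique to Neoura (autapomorphy; uninformative for grouping).
cranial crest: derived state '+' in Euryis, Neoura, and Ophiites only — synapomorphy for {Euryis, Neoura, Ophiites}.
Most parsimonious ingroup topology: ((Neoura,(Ophiites,Euryis)),Haliina).
Haliina is sister to the clade containing all other ingroup taxa, so it is the earliest-diverging (most basal) ingroup lineage.

Haliina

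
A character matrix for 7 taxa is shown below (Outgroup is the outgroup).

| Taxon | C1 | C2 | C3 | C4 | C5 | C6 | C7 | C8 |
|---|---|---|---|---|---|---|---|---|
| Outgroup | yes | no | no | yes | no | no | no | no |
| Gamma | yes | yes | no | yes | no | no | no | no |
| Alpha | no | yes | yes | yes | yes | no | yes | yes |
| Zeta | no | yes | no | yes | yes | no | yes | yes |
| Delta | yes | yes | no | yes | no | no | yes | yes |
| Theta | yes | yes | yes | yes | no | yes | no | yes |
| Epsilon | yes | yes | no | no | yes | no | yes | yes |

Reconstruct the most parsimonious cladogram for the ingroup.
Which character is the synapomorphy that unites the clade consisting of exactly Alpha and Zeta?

Character polarity is set by the outgroup: the derived state is whichever differs from the outgroup's state, so for C1, C4 the derived state is 'no', and for the remaining characters it is 'yes'.
Only Alpha and Zeta show the derived state 'no' for C1, supporting them as a clade.
C2 (derived state 'yes') is shared by all ingroup taxa — unites the whole ingroup.
C3 groups Alpha and Theta, which is incompatible with the clades supported by the remaining characters; treating it as convergent (homoplasy) costs fewer steps than any alternative tree.
C4: derived state 'no' in Epsilon only — an autapomorphy, so it tells us nothing about relationships among taxa.
C5: derived state 'yes' in Alpha, Epsilon, and Zeta only — synapomorphy for {Alpha, Epsilon, Zeta}.
C6: derived state 'yes' in Theta only — an autapomorphy, so it tells us nothing about relationships among taxa.
C7: derived state 'yes' in Alpha, Delta, Epsilon, and Zeta only — synapomorphy for {Alpha, Delta, Epsilon, Zeta}.
C8: derived state 'yes' in Alpha, Delta, Epsilon, Theta, and Zeta only — synapomorphy for {Alpha, Delta, Epsilon, Theta, Zeta}.
Most parsimonious ingroup topology: (Gamma,((((Alpha,Zeta),Epsilon),Delta),Theta)).
The clade {Alpha, Zeta} is supported by C1: its derived state 'no' occurs in exactly those taxa and in no other taxon (including the outgroup).

C1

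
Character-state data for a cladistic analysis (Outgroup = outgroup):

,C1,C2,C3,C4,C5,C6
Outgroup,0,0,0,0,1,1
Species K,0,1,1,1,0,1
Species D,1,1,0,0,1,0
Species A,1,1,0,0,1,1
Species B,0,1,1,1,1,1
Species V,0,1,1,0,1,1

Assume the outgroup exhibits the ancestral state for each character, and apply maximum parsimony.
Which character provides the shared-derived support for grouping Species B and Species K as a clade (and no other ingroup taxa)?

C4

Character polarity is set by the outgroup: the derived state is whichever differs from the outgroup's state, so for C5, C6 the derived state is '0', and for the remaining characters it is '1'.
C1: derived state '1' in Species A and Species D only — synapomorphy for {Species A, Species D}.
C2 (derived state '1') is shared by all ingroup taxa — unites the whole ingroup.
Only Species B, Species K, and Species V show the derived state '1' for C3, supporting them as a clade.
Only Species B and Species K show the derived state '1' for C4, supporting them as a clade.
C5 (derived state '0') is unique to Species K (autapomorphy; uninformative for grouping).
C6: derived state '0' in Species D only — an autapomorphy, so it tells us nothing about relationships among taxa.
Most parsimonious ingroup topology: (((Species K,Species B),Species V),(Species D,Species A)).
The clade {Species B, Species K} is supported by C4: its derived state '1' occurs in exactly those taxa and in no other taxon (including the outgroup).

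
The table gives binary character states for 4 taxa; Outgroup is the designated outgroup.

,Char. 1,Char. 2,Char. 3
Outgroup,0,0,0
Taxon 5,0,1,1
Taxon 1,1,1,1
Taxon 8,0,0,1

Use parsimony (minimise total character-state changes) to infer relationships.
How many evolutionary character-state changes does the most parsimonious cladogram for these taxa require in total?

The outgroup has state '0' for every character, so '1' is the derived state throughout.
Char. 1 (derived state '1') is unique to Taxon 1 (autapomorphy; uninformative for grouping).
Char. 2: derived state '1' in Taxon 1 and Taxon 5 only — synapomorphy for {Taxon 1, Taxon 5}.
All ingroup taxa share the derived state '1' for Char. 3; it defines the ingroup but does not resolve relationships within it.
Most parsimonious ingroup topology: ((Taxon 5,Taxon 1),Taxon 8).
Changes per character on this tree: Char. 1: 1; Char. 2: 1; Char. 3: 1.
Total = 3.

3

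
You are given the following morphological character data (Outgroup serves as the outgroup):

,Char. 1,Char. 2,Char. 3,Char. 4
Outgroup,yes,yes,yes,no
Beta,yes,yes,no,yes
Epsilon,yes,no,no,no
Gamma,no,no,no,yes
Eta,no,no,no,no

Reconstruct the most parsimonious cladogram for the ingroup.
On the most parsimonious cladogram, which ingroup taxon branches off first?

Character polarity is set by the outgroup: the derived state is whichever differs from the outgroup's state, so for Char. 1, Char. 2, Char. 3 the derived state is 'no', and for the remaining characters it is 'yes'.
Only Eta and Gamma show the derived state 'no' for Char. 1, supporting them as a clade.
Only Epsilon, Eta, and Gamma show the derived state 'no' for Char. 2, supporting them as a clade.
Char. 3 (derived state 'no') is shared by all ingroup taxa — unites the whole ingroup.
Char. 4 groups Beta and Gamma, which is incompatible with the clades supported by the remaining characters; treating it as convergent (homoplasy) costs fewer steps than any alternative tree.
Most parsimonious ingroup topology: (Beta,(Epsilon,(Gamma,Eta))).
Beta is sister to the clade containing all other ingroup taxa, so it is the earliest-diverging (most basal) ingroup lineage.

Beta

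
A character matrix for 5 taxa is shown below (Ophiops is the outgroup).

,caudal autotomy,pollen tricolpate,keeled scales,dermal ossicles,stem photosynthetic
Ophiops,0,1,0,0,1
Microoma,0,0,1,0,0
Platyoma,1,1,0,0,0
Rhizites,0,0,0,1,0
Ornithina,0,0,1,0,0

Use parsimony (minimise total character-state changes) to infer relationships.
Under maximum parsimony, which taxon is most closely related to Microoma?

Ornithina

Character polarity is set by the outgroup: the derived state is whichever differs from the outgroup's state, so for pollen tricolpate, stem photosynthetic the derived state is '0', and for the remaining characters it is '1'.
caudal autotomy (derived state '1') is unique to Platyoma (autapomorphy; uninformative for grouping).
pollen tricolpate (derived state '0') is shared by Microoma, Ornithina, and Rhizites — a synapomorphy uniting that clade.
keeled scales (derived state '1') is shared by Microoma and Ornithina — a synapomorphy uniting that clade.
dermal ossicles: derived state '1' in Rhizites only — an autapomorphy, so it tells us nothing about relationships among taxa.
stem photosynthetic (derived state '0') is shared by all ingroup taxa — unites the whole ingroup.
Most parsimonious ingroup topology: (((Microoma,Ornithina),Rhizites),Platyoma).
Microoma and Ornithina form a cherry on this tree, so they are sister taxa.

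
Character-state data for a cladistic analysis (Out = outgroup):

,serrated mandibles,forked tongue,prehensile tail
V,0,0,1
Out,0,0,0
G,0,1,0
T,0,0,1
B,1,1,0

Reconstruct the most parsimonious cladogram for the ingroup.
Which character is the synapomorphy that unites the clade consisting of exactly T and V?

prehensile tail

The outgroup has state '0' for every character, so '1' is the derived state throughout.
serrated mandibles (derived state '1') is unique to B (autapomorphy; uninformative for grouping).
forked tongue (derived state '1') is shared by B and G — a synapomorphy uniting that clade.
prehensile tail (derived state '1') is shared by T and V — a synapomorphy uniting that clade.
Most parsimonious ingroup topology: ((T,V),(G,B)).
The clade {T, V} is supported by prehensile tail: its derived state '1' occurs in exactly those taxa and in no other taxon (including the outgroup).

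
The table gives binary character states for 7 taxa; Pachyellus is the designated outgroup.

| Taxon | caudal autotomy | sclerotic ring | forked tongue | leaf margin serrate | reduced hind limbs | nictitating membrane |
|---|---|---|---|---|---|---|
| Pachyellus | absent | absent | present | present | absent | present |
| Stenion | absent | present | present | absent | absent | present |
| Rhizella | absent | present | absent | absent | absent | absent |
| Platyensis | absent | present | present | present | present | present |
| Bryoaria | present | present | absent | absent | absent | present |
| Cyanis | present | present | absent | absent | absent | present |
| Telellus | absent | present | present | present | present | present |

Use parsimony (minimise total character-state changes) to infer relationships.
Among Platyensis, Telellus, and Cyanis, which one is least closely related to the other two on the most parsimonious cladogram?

Character polarity is set by the outgroup: the derived state is whichever differs from the outgroup's state, so for forked tongue, leaf margin serrate, nictitating membrane the derived state is 'absent', and for the remaining characters it is 'present'.
Only Bryoaria and Cyanis show the derived state 'present' for caudal autotomy, supporting them as a clade.
All ingroup taxa share the derived state 'present' for sclerotic ring; it defines the ingroup but does not resolve relationships within it.
Only Bryoaria, Cyanis, and Rhizella show the derived state 'absent' for forked tongue, supporting them as a clade.
leaf margin serrate: derived state 'absent' in Bryoaria, Cyanis, Rhizella, and Stenion only — synapomorphy for {Bryoaria, Cyanis, Rhizella, Stenion}.
Only Platyensis and Telellus show the derived state 'present' for reduced hind limbs, supporting them as a clade.
nictitating membrane: derived state 'absent' in Rhizella only — an autapomorphy, so it tells us nothing about relationships among taxa.
Most parsimonious ingroup topology: ((Stenion,(Rhizella,(Bryoaria,Cyanis))),(Platyensis,Telellus)).
Platyensis and Telellus share a more recent common ancestor with each other than either does with Cyanis, so Cyanis is the least closely related of the three.

Cyanis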